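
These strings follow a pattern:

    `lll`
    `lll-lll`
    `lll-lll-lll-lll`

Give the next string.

lll-lll-lll-lll-lll-lll-lll-lll

Each string is two copies of the previous one joined by '-'.
So the next term is two copies of lll-lll-lll-lll with '-' between the halves.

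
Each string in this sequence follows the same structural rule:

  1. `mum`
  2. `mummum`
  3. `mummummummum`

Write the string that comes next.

mummummummummummummummum

Each string is two copies of the previous one concatenated.
One more doubling of mummummummum gives the answer.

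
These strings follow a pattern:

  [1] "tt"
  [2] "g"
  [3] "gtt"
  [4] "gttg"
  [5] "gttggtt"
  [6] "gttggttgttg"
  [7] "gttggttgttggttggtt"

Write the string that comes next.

gttggttgttggttggttgttggttgttg

This is a Fibonacci-style word recurrence s(k) = s(k−1)·s(k−2): e.g. g·tt = gtt.
So term 8 is gttggttgttggttggtt·gttggttgttg.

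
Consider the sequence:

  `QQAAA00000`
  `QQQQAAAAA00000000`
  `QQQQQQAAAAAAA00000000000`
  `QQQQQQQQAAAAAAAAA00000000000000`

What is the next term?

Reading off run lengths: Q runs 2, 4, 6, 8; A runs 3, 5, 7, 9; 0 runs 5, 8, 11, 14 — each is linear in n (n = 1, 2, …).
At n = 5 the blocks have lengths 10, 11, 17.

QQQQQQQQQQAAAAAAAAAAA00000000000000000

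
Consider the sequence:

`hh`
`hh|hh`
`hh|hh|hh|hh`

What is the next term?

Each string is two copies of the previous one joined by '|'.
Doubling hh|hh|hh|hh with '|' between the halves:

hh|hh|hh|hh|hh|hh|hh|hh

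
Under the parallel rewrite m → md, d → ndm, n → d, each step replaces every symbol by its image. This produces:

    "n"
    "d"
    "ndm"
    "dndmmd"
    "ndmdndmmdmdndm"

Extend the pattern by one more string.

φ(ndmdndmmdmdndm) expands symbol-by-symbol to d ndm md ndm d ndm md md ndm md ndm d ndm md; joining the 14 pieces gives the next term.

dndmmdndmdndmmdmdndmmdndmdndmmd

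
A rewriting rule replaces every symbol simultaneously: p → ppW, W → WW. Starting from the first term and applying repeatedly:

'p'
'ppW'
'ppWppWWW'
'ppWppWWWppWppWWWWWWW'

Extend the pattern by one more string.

Applying the rule to each of the 20 symbols of ppWppWWWppWppWWWWWWW gives the pieces ppW ppW WW ppW ppW WW WW WW ppW ppW WW ppW ppW WW WW WW WW WW WW WW, which concatenate to the answer.

ppWppWWWppWppWWWWWWWppWppWWWppWppWWWWWWWWWWWWWWW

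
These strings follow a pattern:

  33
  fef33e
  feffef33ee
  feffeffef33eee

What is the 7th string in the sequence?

Each term wraps the previous one in fef on the left and e on the right.
From feffeffef33eee, 3 further steps: feffeffef33eee → feffeffeffef33eeee → feffeffeffeffef33eeeee → (answer).

feffeffeffeffeffef33eeeeee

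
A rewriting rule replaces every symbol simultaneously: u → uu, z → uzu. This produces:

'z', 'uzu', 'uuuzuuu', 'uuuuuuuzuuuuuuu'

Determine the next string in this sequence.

Replace each of the 15 characters of uuuuuuuzuuuuuuu in place — uu uu uu uu uu uu uu uzu uu uu uu uu uu uu uu — and concatenate.

uuuuuuuuuuuuuuuzuuuuuuuuuuuuuuu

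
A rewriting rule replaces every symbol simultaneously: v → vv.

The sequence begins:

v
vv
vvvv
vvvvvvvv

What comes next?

vvvvvvvvvvvvvvvv

Apply φ to vvvvvvvv symbol by symbol: v→vv, v→vv, v→vv, v→vv, v→vv, v→vv, v→vv, v→vv; joined: vv vv vv vv vv vv vv vv.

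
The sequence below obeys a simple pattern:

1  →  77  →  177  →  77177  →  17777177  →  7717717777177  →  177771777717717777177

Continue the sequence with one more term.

7717717777177177771777717717777177

This is a Fibonacci-style word recurrence s(k) = s(k−2)·s(k−1): e.g. 1·77 = 177.
Continuing: 7717717777177 · 177771777717717777177 gives term 8.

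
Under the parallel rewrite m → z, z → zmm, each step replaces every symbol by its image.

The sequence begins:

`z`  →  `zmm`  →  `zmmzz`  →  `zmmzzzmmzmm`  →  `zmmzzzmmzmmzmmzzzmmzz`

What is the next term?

Replace each of the 21 characters of zmmzzzmmzmmzmmzzzmmzz in place — zmm z z zmm zmm zmm z z zmm z z zmm z z zmm zmm zmm z z zmm zmm — and concatenate.

zmmzzzmmzmmzmmzzzmmzzzmmzzzmmzmmzmmzzzmmzmm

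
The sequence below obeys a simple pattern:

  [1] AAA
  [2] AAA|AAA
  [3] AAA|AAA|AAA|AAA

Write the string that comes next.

AAA|AAA|AAA|AAA|AAA|AAA|AAA|AAA

Every step duplicates the string with '|' between the halves.
One more doubling of AAA|AAA|AAA|AAA gives the answer.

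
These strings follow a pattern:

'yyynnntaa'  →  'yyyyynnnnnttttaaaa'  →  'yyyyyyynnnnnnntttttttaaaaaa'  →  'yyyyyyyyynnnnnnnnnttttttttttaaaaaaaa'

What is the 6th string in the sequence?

The n-th term is 2n+1 y's then 2n+1 n's then 3n-2 t's then 2n a's (n = 1, 2, …).
For term 6, n = 6, so the run lengths are 13, 13, 16, 12.

yyyyyyyyyyyyynnnnnnnnnnnnnttttttttttttttttaaaaaaaaaaaa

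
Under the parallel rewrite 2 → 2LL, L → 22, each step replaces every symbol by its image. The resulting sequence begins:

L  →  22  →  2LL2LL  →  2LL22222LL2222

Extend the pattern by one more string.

Replace each of the 14 characters of 2LL22222LL2222 in place — 2LL 22 22 2LL 2LL 2LL 2LL 2LL 22 22 2LL 2LL 2LL 2LL — and concatenate.

2LL22222LL2LL2LL2LL2LL22222LL2LL2LL2LL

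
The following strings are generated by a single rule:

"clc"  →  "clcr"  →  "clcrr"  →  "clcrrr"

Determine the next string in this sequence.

Each term is the previous one with r appended.
Applying this once more to clcrrr:

clcrrrr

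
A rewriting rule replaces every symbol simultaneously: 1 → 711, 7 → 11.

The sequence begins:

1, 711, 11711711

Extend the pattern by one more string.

Apply φ to 11711711 symbol by symbol: 1→711, 1→711, 7→11, 1→711, 1→711, 7→11, 1→711, 1→711; joined: 711 711 11 711 711 11 711 711.

7117111171171111711711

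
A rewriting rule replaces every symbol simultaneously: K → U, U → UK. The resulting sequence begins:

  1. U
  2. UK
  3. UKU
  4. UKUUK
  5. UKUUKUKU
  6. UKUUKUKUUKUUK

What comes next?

φ(UKUUKUKUUKUUK) expands symbol-by-symbol to UK U UK UK U UK U UK UK U UK UK U; joining the 13 pieces gives the next term.

UKUUKUKUUKUUKUKUUKUKU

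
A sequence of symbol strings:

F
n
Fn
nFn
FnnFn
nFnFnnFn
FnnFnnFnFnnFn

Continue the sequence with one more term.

nFnFnnFnFnnFnnFnFnnFn

This is a Fibonacci-style word recurrence s(k) = s(k−2)·s(k−1): e.g. F·n = Fn.
The next term joins nFnFnnFn and FnnFnnFnFnnFn.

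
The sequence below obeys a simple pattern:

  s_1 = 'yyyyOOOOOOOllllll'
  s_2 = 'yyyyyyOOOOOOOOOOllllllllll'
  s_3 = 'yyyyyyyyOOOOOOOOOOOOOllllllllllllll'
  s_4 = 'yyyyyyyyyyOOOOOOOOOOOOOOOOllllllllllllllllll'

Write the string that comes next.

Term n consists of 2n y's, followed by 3n+1 O's, followed by 4n-2 l's, where the shown terms are n = 2, 3, 4, 5.
At n = 6 the blocks have lengths 12, 19, 22.

yyyyyyyyyyyyOOOOOOOOOOOOOOOOOOOllllllllllllllllllllll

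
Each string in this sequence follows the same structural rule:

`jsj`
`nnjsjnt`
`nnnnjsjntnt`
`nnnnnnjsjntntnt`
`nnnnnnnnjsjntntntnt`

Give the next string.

Each term wraps the previous one in nn on the left and nt on the right.
One more step from nnnnnnnnjsjntntntnt gives the answer.

nnnnnnnnnnjsjntntntntnt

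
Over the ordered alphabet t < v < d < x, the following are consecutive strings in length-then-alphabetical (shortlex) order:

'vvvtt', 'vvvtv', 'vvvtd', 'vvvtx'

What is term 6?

Continuing the enumeration 2 steps past vvvtx: vvvtx → vvvvt → (answer).

vvvvv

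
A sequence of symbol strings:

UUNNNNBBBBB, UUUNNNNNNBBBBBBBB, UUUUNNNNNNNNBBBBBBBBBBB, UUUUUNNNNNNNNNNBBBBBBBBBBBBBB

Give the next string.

Each string has the form U^{n} N^{2n} B^{3n-1}, where the shown terms are n = 2, 3, 4, 5.
At n = 6 the blocks have lengths 6, 12, 17.

UUUUUUNNNNNNNNNNNNBBBBBBBBBBBBBBBBB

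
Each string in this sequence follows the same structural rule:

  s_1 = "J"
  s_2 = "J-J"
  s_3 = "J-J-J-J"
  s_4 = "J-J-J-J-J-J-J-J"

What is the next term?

s(k+1) = s(k)·-·s(k) — each term doubles the last with '-' between the halves.
Doubling J-J-J-J-J-J-J-J with '-' between the halves:

J-J-J-J-J-J-J-J-J-J-J-J-J-J-J-J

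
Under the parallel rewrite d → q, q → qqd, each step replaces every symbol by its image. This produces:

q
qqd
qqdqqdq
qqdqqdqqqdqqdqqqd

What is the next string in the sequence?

Replace each of the 17 characters of qqdqqdqqqdqqdqqqd in place — qqd qqd q qqd qqd q qqd qqd qqd q qqd qqd q qqd qqd qqd q — and concatenate.

qqdqqdqqqdqqdqqqdqqdqqdqqqdqqdqqqdqqdqqdq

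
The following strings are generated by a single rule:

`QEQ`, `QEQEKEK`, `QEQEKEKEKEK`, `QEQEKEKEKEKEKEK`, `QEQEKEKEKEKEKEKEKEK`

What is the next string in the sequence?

The strings grow by a fixed suffix EKEK each time.
One more step from QEQEKEKEKEKEKEKEKEK gives the answer.

QEQEKEKEKEKEKEKEKEKEKEK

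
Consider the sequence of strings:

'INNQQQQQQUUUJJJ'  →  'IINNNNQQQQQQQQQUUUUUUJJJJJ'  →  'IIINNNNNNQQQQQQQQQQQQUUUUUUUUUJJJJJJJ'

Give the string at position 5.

IIIIINNNNNNNNNNQQQQQQQQQQQQQQQQQQUUUUUUUUUUUUUUUJJJJJJJJJJJ

Reading off run lengths: I runs 1, 2, 3; N runs 2, 4, 6; Q runs 6, 9, 12; U runs 3, 6, 9; J runs 3, 5, 7 — each is linear in n (n = 1, 2, …).
Setting n = 5 gives 5, 10, 18, 15, 11 characters in each block.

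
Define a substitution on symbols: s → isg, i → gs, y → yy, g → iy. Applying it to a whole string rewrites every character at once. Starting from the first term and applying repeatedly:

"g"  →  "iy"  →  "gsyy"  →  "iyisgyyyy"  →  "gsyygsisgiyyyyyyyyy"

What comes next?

iyisgyyyyiyisggsisgiygsyyyyyyyyyyyyyyyyyy

Applying the rule to each of the 19 symbols of gsyygsisgiyyyyyyyyy gives the pieces iy isg yy yy iy isg gs isg iy gs yy yy yy yy yy yy yy yy yy, which concatenate to the answer.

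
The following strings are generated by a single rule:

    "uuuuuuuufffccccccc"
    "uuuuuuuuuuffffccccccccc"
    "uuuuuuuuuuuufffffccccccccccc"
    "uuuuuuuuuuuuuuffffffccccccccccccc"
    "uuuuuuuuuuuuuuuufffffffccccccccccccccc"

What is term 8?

Term n consists of 2n+2 u's, followed by n f's, followed by 2n+1 c's, where the shown terms are n = 3, 4, 5, 6, 7.
For term 8, n = 10, so the run lengths are 22, 10, 21.

uuuuuuuuuuuuuuuuuuuuuuffffffffffccccccccccccccccccccc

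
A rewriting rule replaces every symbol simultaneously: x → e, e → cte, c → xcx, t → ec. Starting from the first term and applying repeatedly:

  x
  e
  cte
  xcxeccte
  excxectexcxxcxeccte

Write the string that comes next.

Replace each of the 19 characters of excxectexcxxcxeccte in place — cte e xcx e cte xcx ec cte e xcx e e xcx e cte xcx xcx ec cte — and concatenate.

cteexcxectexcxeccteexcxeexcxectexcxxcxeccte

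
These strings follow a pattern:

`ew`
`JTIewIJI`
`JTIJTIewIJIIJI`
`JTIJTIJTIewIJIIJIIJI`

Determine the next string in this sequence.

JTIJTIJTIJTIewIJIIJIIJIIJI

Every step adds JTI to the front and IJI to the end of the previous string.
So the next term is JTI·JTIJTIJTIewIJIIJIIJI·IJI.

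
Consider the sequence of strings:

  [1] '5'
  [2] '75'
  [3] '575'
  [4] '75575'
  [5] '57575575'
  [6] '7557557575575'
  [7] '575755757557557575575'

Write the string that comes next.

7557557575575575755757557557575575

From term 3 onward, concatenate the second-to-last term with the last: 5·75 = 575, 75·575 = 75575, …
So term 8 is 7557557575575·575755757557557575575.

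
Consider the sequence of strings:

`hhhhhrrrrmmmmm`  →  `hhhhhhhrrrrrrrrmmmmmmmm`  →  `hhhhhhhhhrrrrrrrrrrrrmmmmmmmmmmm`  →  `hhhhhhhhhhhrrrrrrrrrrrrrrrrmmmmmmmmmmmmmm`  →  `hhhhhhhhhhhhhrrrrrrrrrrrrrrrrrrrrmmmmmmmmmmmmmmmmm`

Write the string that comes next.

hhhhhhhhhhhhhhhrrrrrrrrrrrrrrrrrrrrrrrrmmmmmmmmmmmmmmmmmmmm

Each string has the form h^{2n+3} r^{4n} m^{3n+2} (n = 1, 2, …).
Setting n = 6 gives 15, 24, 20 characters in each block.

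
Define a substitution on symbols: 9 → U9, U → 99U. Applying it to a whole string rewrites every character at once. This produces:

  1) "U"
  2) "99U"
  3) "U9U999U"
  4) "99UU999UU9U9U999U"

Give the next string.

φ(99UU999UU9U9U999U) expands symbol-by-symbol to U9 U9 99U 99U U9 U9 U9 99U 99U U9 99U U9 99U U9 U9 U9 99U; joining the 17 pieces gives the next term.

U9U999U99UU9U9U999U99UU999UU999UU9U9U999U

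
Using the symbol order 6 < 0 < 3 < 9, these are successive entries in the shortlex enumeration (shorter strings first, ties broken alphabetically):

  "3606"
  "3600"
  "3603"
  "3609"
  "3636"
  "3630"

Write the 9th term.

Continuing the enumeration 3 steps past 3630: 3630 → 3633 → 3639 → (answer).

3696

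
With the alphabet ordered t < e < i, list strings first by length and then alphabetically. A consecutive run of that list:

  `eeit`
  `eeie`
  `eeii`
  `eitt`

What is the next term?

The successor of eitt increments the rightmost position that isn't already i and resets every position after it to t.

eite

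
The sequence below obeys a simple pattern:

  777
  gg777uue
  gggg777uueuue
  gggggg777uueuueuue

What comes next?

gggggggg777uueuueuueuue

s(k+1) = gg·s(k)·uue, so each term gains gg as a prefix and uue as a suffix.
One more step from gggggg777uueuueuue gives the answer.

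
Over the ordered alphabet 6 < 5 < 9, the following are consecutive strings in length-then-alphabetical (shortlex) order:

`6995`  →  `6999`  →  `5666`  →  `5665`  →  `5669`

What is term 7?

Advancing 2 positions from 5669 through 5669 → 5656 reaches term 7.

5655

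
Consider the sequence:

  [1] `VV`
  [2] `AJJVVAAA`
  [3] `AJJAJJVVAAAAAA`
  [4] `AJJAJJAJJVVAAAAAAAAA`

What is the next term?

Every step adds AJJ to the front and AAA to the end of the previous string.
Applying this once more to AJJAJJAJJVVAAAAAAAAA:

AJJAJJAJJAJJVVAAAAAAAAAAAA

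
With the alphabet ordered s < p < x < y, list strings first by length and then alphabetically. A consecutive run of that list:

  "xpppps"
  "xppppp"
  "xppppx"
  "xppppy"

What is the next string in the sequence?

Find the rightmost character of xppppy below y, bump it to the next letter, and reset everything to its right to s.

xpppxs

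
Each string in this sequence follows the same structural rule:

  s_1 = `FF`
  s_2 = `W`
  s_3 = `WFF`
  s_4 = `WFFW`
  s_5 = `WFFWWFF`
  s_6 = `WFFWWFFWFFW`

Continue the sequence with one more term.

WFFWWFFWFFWWFFWWFF

Each term (from the third on) is the previous term followed by the one before it: term 3 = W·FF = WFF.
The next term joins WFFWWFFWFFW and WFFWWFF.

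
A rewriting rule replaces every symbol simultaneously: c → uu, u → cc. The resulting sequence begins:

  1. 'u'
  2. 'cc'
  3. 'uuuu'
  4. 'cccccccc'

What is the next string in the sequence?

uuuuuuuuuuuuuuuu

Apply φ to cccccccc symbol by symbol: c→uu, c→uu, c→uu, c→uu, c→uu, c→uu, c→uu, c→uu; joined: uu uu uu uu uu uu uu uu.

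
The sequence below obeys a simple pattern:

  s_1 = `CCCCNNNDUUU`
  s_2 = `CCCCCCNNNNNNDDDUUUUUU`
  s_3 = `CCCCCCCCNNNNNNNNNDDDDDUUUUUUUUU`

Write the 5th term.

The n-th term is 2n+2 C's then 3n N's then 2n-1 D's then 3n U's (n = 1, 2, …).
Setting n = 5 gives 12, 15, 9, 15 characters in each block.

CCCCCCCCCCCCNNNNNNNNNNNNNNNDDDDDDDDDUUUUUUUUUUUUUUU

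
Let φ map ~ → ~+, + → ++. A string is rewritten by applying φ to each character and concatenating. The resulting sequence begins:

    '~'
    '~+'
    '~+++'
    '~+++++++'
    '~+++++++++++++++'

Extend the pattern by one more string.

Rewriting the 16 symbols of ~+++++++++++++++ one by one yields ~+ ++ ++ ++ ++ ++ ++ ++ ++ ++ ++ ++ ++ ++ ++ ++; concatenated:

~+++++++++++++++++++++++++++++++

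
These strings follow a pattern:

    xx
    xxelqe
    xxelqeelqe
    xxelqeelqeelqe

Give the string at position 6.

xxelqeelqeelqeelqeelqe

The strings grow by a fixed suffix elqe each time.
From xxelqeelqeelqe, 2 further steps: xxelqeelqeelqe → xxelqeelqeelqeelqe → (answer).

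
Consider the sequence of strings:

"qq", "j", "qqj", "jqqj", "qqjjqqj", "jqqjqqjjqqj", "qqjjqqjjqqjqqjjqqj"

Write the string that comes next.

From term 3 onward, concatenate the second-to-last term with the last: qq·j = qqj, j·qqj = jqqj, …
The next term joins jqqjqqjjqqj and qqjjqqjjqqjqqjjqqj.

jqqjqqjjqqjqqjjqqjjqqjqqjjqqj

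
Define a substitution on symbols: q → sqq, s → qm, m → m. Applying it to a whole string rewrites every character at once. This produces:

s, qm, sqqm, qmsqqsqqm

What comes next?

Apply φ to qmsqqsqqm symbol by symbol: q→sqq, m→m, s→qm, q→sqq, q→sqq, s→qm, q→sqq, q→sqq, m→m; joined: sqq m qm sqq sqq qm sqq sqq m.

sqqmqmsqqsqqqmsqqsqqm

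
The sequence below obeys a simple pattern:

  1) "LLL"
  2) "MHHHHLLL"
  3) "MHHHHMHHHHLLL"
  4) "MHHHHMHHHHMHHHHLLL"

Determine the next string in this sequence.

Each term is the previous one with MHHHH prepended.
Applying this once more to MHHHHMHHHHMHHHHLLL:

MHHHHMHHHHMHHHHMHHHHLLL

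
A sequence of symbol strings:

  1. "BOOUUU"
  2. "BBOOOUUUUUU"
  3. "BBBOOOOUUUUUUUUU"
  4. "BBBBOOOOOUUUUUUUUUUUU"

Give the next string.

BBBBBOOOOOOUUUUUUUUUUUUUUU

The n-th term is n B's then n+1 O's then 3n U's (n = 1, 2, …).
At n = 5 the blocks have lengths 5, 6, 15.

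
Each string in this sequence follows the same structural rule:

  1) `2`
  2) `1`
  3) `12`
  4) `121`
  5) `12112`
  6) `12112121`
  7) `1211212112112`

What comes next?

121121211211212112121

This is a Fibonacci-style word recurrence s(k) = s(k−1)·s(k−2): e.g. 1·2 = 12.
The next term joins 1211212112112 and 12112121.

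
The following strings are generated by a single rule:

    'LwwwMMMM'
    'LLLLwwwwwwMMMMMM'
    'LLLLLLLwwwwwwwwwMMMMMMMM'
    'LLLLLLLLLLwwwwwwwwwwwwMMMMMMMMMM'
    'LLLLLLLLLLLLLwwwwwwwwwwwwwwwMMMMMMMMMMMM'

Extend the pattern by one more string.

The n-th term is 3n-2 L's then 3n w's then 2n+2 M's (n = 1, 2, …).
Setting n = 6 gives 16, 18, 14 characters in each block.

LLLLLLLLLLLLLLLLwwwwwwwwwwwwwwwwwwMMMMMMMMMMMMMM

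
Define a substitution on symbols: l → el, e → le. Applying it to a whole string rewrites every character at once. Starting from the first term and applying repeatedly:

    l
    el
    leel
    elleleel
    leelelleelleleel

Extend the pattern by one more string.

elleleelleelelleleelelleelleleel

Replace each of the 16 characters of leelelleelleleel in place — el le le el le el el le le el el le el le le el — and concatenate.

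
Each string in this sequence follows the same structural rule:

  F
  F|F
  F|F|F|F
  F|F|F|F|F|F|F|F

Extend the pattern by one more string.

s(k+1) = s(k)·|·s(k) — each term doubles the last with '|' between the halves.
So the next term is two copies of F|F|F|F|F|F|F|F with '|' between the halves.

F|F|F|F|F|F|F|F|F|F|F|F|F|F|F|F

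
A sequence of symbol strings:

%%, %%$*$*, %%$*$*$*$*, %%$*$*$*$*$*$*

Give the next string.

Each term is the previous one with $*$* appended.
Applying this once more to %%$*$*$*$*$*$*:

%%$*$*$*$*$*$*$*$*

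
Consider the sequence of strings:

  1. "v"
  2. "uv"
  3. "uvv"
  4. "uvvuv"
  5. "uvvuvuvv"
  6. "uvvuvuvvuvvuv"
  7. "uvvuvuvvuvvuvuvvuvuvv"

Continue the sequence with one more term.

uvvuvuvvuvvuvuvvuvuvvuvvuvuvvuvvuv

This is a Fibonacci-style word recurrence s(k) = s(k−1)·s(k−2): e.g. uv·v = uvv.
The next term joins uvvuvuvvuvvuvuvvuvuvv and uvvuvuvvuvvuv.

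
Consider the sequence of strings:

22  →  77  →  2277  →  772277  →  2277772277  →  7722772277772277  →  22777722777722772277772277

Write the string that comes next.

772277227777227722777722777722772277772277

From term 3 onward, concatenate the second-to-last term with the last: 22·77 = 2277, 77·2277 = 772277, …
So term 8 is 7722772277772277·22777722777722772277772277.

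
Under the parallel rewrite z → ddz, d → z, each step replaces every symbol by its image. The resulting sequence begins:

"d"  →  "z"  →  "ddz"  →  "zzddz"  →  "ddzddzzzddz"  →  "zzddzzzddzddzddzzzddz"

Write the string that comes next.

ddzddzzzddzddzddzzzddzzzddzzzddzddzddzzzddz

Replace each of the 21 characters of zzddzzzddzddzddzzzddz in place — ddz ddz z z ddz ddz ddz z z ddz z z ddz z z ddz ddz ddz z z ddz — and concatenate.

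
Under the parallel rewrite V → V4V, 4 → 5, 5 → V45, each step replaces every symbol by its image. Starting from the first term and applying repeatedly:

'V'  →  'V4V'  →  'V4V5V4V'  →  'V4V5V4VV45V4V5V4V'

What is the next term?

V4V5V4VV45V4V5V4VV4V5V45V4V5V4VV45V4V5V4V

Replace each of the 17 characters of V4V5V4VV45V4V5V4V in place — V4V 5 V4V V45 V4V 5 V4V V4V 5 V45 V4V 5 V4V V45 V4V 5 V4V — and concatenate.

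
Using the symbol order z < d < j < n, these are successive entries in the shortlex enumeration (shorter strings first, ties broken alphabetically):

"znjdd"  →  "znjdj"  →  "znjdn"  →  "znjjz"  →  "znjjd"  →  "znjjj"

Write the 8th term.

znjnz

Advancing 2 positions from znjjj through znjjj → znjjn reaches term 8.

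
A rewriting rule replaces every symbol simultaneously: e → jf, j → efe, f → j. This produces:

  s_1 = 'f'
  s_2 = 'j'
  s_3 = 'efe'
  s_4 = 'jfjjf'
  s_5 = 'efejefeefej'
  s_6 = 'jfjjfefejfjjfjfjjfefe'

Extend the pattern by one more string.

Replace each of the 21 characters of jfjjfefejfjjfjfjjfefe in place — efe j efe efe j jf j jf efe j efe efe j efe j efe efe j jf j jf — and concatenate.

efejefeefejjfjjfefejefeefejefejefeefejjfjjf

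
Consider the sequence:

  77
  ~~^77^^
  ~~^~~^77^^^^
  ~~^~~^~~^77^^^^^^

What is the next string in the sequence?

~~^~~^~~^~~^77^^^^^^^^

s(k+1) = ~~^·s(k)·^^, so each term gains ~~^ as a prefix and ^^ as a suffix.
One more step from ~~^~~^~~^77^^^^^^ gives the answer.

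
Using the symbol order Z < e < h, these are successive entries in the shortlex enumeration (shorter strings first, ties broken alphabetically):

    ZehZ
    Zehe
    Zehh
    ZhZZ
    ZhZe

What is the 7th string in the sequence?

Continuing the enumeration 2 steps past ZhZe: ZhZe → ZhZh → (answer).

ZheZ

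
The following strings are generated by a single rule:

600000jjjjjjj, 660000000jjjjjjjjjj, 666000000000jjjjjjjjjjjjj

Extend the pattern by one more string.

The n-th term is n-1 6's then 2n+1 0's then 3n+1 j's, where the shown terms are n = 2, 3, 4.
Setting n = 5 gives 4, 11, 16 characters in each block.

666600000000000jjjjjjjjjjjjjjjj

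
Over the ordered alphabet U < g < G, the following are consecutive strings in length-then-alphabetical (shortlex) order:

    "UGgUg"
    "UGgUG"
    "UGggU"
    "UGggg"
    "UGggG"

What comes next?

Find the rightmost character of UGggG below G, bump it to the next letter, and reset everything to its right to U.

UGgGU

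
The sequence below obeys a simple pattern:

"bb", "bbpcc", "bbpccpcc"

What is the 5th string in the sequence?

The strings grow by a fixed suffix pcc each time.
From bbpccpcc, 2 further steps: bbpccpcc → bbpccpccpcc → (answer).

bbpccpccpccpcc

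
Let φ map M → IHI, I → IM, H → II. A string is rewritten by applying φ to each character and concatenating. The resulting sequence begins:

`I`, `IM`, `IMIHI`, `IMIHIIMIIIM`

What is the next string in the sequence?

IMIHIIMIIIMIMIHIIMIMIMIHI

Expanding IMIHIIMIIIM: I→IM, M→IHI, I→IM, H→II, I→IM, I→IM, M→IHI, I→IM, I→IM, I→IM, M→IHI. Concatenated: IM IHI IM II IM IM IHI IM IM IM IHI.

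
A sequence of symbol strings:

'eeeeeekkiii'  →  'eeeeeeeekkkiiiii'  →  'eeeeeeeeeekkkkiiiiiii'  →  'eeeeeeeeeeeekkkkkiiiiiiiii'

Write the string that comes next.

eeeeeeeeeeeeeekkkkkkiiiiiiiiiii

Each string has the form e^{2n+2} k^{n} i^{2n-1}, where the shown terms are n = 2, 3, 4, 5.
Setting n = 6 gives 14, 6, 11 characters in each block.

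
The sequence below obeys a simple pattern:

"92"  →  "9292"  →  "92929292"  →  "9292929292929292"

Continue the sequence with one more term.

Each string is two copies of the previous one concatenated.
One more doubling of 9292929292929292 gives the answer.

92929292929292929292929292929292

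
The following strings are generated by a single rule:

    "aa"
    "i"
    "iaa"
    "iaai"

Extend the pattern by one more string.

iaaiiaa

This is a Fibonacci-style word recurrence s(k) = s(k−1)·s(k−2): e.g. i·aa = iaa.
So term 5 is iaai·iaa.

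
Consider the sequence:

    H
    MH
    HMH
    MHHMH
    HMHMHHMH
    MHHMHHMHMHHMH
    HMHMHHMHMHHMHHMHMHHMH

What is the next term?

MHHMHHMHMHHMHHMHMHHMHMHHMHHMHMHHMH

Each term (from the third on) is the two preceding terms concatenated in order: term 3 = H·MH = HMH.
The next term joins MHHMHHMHMHHMH and HMHMHHMHMHHMHHMHMHHMH.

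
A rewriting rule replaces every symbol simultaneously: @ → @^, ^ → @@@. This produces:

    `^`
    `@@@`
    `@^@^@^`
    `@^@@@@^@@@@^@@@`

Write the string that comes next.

@^@@@@^@^@^@^@@@@^@^@^@^@@@@^@^@^

Applying the rule to each of the 15 symbols of @^@@@@^@@@@^@@@ gives the pieces @^ @@@ @^ @^ @^ @^ @@@ @^ @^ @^ @^ @@@ @^ @^ @^, which concatenate to the answer.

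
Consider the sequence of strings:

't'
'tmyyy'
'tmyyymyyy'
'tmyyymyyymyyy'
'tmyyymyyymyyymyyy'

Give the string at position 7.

Each term is the previous one with myyy appended.
From tmyyymyyymyyymyyy, 2 further steps: tmyyymyyymyyymyyy → tmyyymyyymyyymyyymyyy → (answer).

tmyyymyyymyyymyyymyyymyyy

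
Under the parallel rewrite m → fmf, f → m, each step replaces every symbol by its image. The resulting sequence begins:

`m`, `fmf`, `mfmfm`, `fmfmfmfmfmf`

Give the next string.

mfmfmfmfmfmfmfmfmfmfm

Rewriting each symbol of fmfmfmfmfmf: f→m, m→fmf, f→m, m→fmf, f→m, m→fmf, f→m, m→fmf, f→m, m→fmf, f→m, which concatenates to m fmf m fmf m fmf m fmf m fmf m.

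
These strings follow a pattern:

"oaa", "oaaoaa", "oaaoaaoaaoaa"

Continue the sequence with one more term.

Every step duplicates the string.
Doubling oaaoaaoaaoaa:

oaaoaaoaaoaaoaaoaaoaaoaa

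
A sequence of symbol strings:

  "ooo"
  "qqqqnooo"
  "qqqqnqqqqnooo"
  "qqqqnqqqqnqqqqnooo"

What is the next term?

Each term is the previous one with qqqqn prepended.
Applying this once more to qqqqnqqqqnqqqqnooo:

qqqqnqqqqnqqqqnqqqqnooo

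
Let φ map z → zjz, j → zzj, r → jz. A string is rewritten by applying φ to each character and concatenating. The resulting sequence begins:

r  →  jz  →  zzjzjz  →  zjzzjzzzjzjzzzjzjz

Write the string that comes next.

Rewriting the 18 symbols of zjzzjzzzjzjzzzjzjz one by one yields zjz zzj zjz zjz zzj zjz zjz zjz zzj zjz zzj zjz zjz zjz zzj zjz zzj zjz; concatenated:

zjzzzjzjzzjzzzjzjzzjzzjzzzjzjzzzjzjzzjzzjzzzjzjzzzjzjz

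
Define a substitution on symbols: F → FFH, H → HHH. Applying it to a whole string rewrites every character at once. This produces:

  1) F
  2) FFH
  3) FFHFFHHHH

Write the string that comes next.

FFHFFHHHHFFHFFHHHHHHHHHHHHH

Apply φ to FFHFFHHHH symbol by symbol: F→FFH, F→FFH, H→HHH, F→FFH, F→FFH, H→HHH, H→HHH, H→HHH, H→HHH; joined: FFH FFH HHH FFH FFH HHH HHH HHH HHH.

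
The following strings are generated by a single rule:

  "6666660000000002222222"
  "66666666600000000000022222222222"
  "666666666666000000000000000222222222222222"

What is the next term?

6666666666666660000000000000000002222222222222222222

Reading off run lengths: 6 runs 6, 9, 12; 0 runs 9, 12, 15; 2 runs 7, 11, 15 — each is linear in n, where the shown terms are n = 2, 3, 4.
Setting n = 5 gives 15, 18, 19 characters in each block.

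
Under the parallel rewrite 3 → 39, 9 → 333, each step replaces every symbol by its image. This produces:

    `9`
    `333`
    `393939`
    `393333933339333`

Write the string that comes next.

393333939393933339393939333393939

Replace each of the 15 characters of 393333933339333 in place — 39 333 39 39 39 39 333 39 39 39 39 333 39 39 39 — and concatenate.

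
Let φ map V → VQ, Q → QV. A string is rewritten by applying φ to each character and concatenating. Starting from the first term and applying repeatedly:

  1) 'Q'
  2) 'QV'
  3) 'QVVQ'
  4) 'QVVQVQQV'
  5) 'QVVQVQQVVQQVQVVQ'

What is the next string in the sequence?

Applying the rule to each of the 16 symbols of QVVQVQQVVQQVQVVQ gives the pieces QV VQ VQ QV VQ QV QV VQ VQ QV QV VQ QV VQ VQ QV, which concatenate to the answer.

QVVQVQQVVQQVQVVQVQQVQVVQQVVQVQQV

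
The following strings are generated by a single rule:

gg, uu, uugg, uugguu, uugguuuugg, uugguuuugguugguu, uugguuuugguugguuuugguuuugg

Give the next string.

uugguuuugguugguuuugguuuugguugguuuugguugguu

From term 3 onward, concatenate the last term with the second-to-last: uu·gg = uugg, uugg·uu = uugguu, …
The next term joins uugguuuugguugguuuugguuuugg and uugguuuugguugguu.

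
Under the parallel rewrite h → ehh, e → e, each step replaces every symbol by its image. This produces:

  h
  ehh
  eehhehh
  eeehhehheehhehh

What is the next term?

φ(eeehhehheehhehh) expands symbol-by-symbol to e e e ehh ehh e ehh ehh e e ehh ehh e ehh ehh; joining the 15 pieces gives the next term.

eeeehhehheehhehheeehhehheehhehh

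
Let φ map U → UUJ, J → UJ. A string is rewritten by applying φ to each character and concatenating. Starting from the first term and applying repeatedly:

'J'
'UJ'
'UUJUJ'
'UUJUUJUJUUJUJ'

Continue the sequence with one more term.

Rewriting the 13 symbols of UUJUUJUJUUJUJ one by one yields UUJ UUJ UJ UUJ UUJ UJ UUJ UJ UUJ UUJ UJ UUJ UJ; concatenated:

UUJUUJUJUUJUUJUJUUJUJUUJUUJUJUUJUJ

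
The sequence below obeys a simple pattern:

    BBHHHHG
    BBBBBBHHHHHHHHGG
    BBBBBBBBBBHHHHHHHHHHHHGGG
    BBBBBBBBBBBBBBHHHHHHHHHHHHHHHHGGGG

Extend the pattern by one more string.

The n-th term is 4n-2 B's then 4n H's then n G's (n = 1, 2, …).
At n = 5 the blocks have lengths 18, 20, 5.

BBBBBBBBBBBBBBBBBBHHHHHHHHHHHHHHHHHHHHGGGGG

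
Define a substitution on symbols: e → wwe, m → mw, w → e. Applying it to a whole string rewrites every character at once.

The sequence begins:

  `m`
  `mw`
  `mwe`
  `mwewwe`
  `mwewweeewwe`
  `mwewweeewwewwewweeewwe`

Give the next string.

Rewriting the 22 symbols of mwewweeewwewwewweeewwe one by one yields mw e wwe e e wwe wwe wwe e e wwe e e wwe e e wwe wwe wwe e e wwe; concatenated:

mwewweeewwewwewweeewweeewweeewwewwewweeewwe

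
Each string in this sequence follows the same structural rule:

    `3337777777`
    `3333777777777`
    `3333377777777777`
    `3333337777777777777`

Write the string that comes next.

Term n consists of n 3's, followed by 2n+1 7's, where the shown terms are n = 3, 4, 5, 6.
Setting n = 7 gives 7, 15 characters in each block.

3333333777777777777777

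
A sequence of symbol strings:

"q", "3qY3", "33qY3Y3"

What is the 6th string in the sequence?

33333qY3Y3Y3Y3Y3

s(k+1) = 3·s(k)·Y3, so each term gains 3 as a prefix and Y3 as a suffix.
From 33qY3Y3, 3 further steps: 33qY3Y3 → 333qY3Y3Y3 → 3333qY3Y3Y3Y3 → (answer).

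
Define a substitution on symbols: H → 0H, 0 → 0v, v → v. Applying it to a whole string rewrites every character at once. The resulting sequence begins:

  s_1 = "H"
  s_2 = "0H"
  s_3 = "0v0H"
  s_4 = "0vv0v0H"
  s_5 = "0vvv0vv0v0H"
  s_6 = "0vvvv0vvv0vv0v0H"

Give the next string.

0vvvvv0vvvv0vvv0vv0v0H

Applying the rule to each of the 16 symbols of 0vvvv0vvv0vv0v0H gives the pieces 0v v v v v 0v v v v 0v v v 0v v 0v 0H, which concatenate to the answer.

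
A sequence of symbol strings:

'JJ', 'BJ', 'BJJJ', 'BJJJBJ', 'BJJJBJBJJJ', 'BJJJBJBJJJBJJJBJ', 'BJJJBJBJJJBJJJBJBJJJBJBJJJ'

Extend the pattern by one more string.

From term 3 onward, concatenate the last term with the second-to-last: BJ·JJ = BJJJ, BJJJ·BJ = BJJJBJ, …
The next term joins BJJJBJBJJJBJJJBJBJJJBJBJJJ and BJJJBJBJJJBJJJBJ.

BJJJBJBJJJBJJJBJBJJJBJBJJJBJJJBJBJJJBJJJBJ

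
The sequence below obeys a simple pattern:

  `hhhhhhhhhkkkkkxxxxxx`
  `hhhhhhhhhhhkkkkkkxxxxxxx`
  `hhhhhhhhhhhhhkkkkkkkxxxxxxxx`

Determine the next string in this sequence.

Each string has the form h^{2n+3} k^{n+2} x^{n+3}, where the shown terms are n = 3, 4, 5.
Setting n = 6 gives 15, 8, 9 characters in each block.

hhhhhhhhhhhhhhhkkkkkkkkxxxxxxxxx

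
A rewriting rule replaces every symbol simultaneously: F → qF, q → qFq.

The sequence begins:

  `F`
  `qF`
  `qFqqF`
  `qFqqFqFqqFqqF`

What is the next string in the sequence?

Applying the rule to each of the 13 symbols of qFqqFqFqqFqqF gives the pieces qFq qF qFq qFq qF qFq qF qFq qFq qF qFq qFq qF, which concatenate to the answer.

qFqqFqFqqFqqFqFqqFqFqqFqqFqFqqFqqF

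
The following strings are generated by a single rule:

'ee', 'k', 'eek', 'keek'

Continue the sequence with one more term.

eekkeek

Each term (from the third on) is the two preceding terms concatenated in order: term 3 = ee·k = eek.
So term 5 is eek·keek.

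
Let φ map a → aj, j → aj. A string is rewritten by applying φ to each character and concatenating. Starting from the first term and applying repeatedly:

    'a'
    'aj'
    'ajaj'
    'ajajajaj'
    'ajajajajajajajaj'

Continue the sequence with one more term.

ajajajajajajajajajajajajajajajaj

φ(ajajajajajajajaj) expands symbol-by-symbol to aj aj aj aj aj aj aj aj aj aj aj aj aj aj aj aj; joining the 16 pieces gives the next term.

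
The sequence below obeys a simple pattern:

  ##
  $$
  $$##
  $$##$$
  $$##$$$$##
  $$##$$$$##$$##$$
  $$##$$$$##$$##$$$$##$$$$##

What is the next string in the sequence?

$$##$$$$##$$##$$$$##$$$$##$$##$$$$##$$##$$

From term 3 onward, concatenate the last term with the second-to-last: $$·## = $$##, $$##·$$ = $$##$$, …
Continuing: $$##$$$$##$$##$$$$##$$$$## · $$##$$$$##$$##$$ gives term 8.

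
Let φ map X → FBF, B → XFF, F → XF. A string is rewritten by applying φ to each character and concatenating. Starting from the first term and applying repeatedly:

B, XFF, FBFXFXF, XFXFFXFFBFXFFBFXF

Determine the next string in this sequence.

Rewriting the 17 symbols of XFXFFXFFBFXFFBFXF one by one yields FBF XF FBF XF XF FBF XF XF XFF XF FBF XF XF XFF XF FBF XF; concatenated:

FBFXFFBFXFXFFBFXFXFXFFXFFBFXFXFXFFXFFBFXF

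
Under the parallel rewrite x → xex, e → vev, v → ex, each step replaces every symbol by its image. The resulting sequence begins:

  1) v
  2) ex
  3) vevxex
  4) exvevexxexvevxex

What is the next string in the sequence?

Rewriting the 16 symbols of exvevexxexvevxex one by one yields vev xex ex vev ex vev xex xex vev xex ex vev ex xex vev xex; concatenated:

vevxexexvevexvevxexxexvevxexexvevexxexvevxex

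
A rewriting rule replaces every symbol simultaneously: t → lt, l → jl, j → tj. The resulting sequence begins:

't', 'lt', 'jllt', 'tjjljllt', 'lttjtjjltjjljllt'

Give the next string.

jlltlttjlttjtjjllttjtjjltjjljllt

φ(lttjtjjltjjljllt) expands symbol-by-symbol to jl lt lt tj lt tj tj jl lt tj tj jl tj jl jl lt; joining the 16 pieces gives the next term.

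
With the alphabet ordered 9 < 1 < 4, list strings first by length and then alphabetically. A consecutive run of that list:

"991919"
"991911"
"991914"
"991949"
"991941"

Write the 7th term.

991199

Continuing the enumeration 2 steps past 991941: 991941 → 991944 → (answer).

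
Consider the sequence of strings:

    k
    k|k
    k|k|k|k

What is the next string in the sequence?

Each string is two copies of the previous one joined by '|'.
One more doubling of k|k|k|k gives the answer.

k|k|k|k|k|k|k|k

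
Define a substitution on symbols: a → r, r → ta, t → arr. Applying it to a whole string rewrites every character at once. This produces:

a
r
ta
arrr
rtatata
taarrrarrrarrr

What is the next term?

φ(taarrrarrrarrr) expands symbol-by-symbol to arr r r ta ta ta r ta ta ta r ta ta ta; joining the 14 pieces gives the next term.

arrrrtatatartatatartatata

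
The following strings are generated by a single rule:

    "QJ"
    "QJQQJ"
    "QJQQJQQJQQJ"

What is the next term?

QJQQJQQJQQJQQJQQJQQJQQJ

Every step duplicates the string with 'Q' between the halves.
So the next term is two copies of QJQQJQQJQQJ with 'Q' between the halves.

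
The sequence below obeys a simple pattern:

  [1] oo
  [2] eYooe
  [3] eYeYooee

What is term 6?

eYeYeYeYeYooeeeee

Each term wraps the previous one in eY on the left and e on the right.
From eYeYooee, 3 further steps: eYeYooee → eYeYeYooeee → eYeYeYeYooeeee → (answer).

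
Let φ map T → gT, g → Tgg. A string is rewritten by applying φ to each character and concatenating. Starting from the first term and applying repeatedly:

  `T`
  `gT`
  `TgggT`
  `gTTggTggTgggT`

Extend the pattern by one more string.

Replace each of the 13 characters of gTTggTggTgggT in place — Tgg gT gT Tgg Tgg gT Tgg Tgg gT Tgg Tgg Tgg gT — and concatenate.

TgggTgTTggTgggTTggTgggTTggTggTgggT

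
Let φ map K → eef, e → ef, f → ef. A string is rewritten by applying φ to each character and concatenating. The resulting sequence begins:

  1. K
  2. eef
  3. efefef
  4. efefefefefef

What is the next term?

Apply φ to efefefefefef symbol by symbol: e→ef, f→ef, e→ef, f→ef, e→ef, f→ef, e→ef, f→ef, e→ef, f→ef, e→ef, f→ef; joined: ef ef ef ef ef ef ef ef ef ef ef ef.

efefefefefefefefefefefef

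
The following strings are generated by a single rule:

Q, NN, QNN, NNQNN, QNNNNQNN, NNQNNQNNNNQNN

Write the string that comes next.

From term 3 onward, concatenate the second-to-last term with the last: Q·NN = QNN, NN·QNN = NNQNN, …
Continuing: QNNNNQNN · NNQNNQNNNNQNN gives term 7.

QNNNNQNNNNQNNQNNNNQNN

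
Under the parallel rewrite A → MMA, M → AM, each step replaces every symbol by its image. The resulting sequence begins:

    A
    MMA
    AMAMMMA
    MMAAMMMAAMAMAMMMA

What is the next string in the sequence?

AMAMMMAMMAAMAMAMMMAMMAAMMMAAMMMAAMAMAMMMA

Replace each of the 17 characters of MMAAMMMAAMAMAMMMA in place — AM AM MMA MMA AM AM AM MMA MMA AM MMA AM MMA AM AM AM MMA — and concatenate.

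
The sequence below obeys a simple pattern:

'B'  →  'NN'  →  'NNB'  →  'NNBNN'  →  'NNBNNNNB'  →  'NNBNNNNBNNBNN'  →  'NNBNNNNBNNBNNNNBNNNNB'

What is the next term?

NNBNNNNBNNBNNNNBNNNNBNNBNNNNBNNBNN

From term 3 onward, concatenate the last term with the second-to-last: NN·B = NNB, NNB·NN = NNBNN, …
The next term joins NNBNNNNBNNBNNNNBNNNNB and NNBNNNNBNNBNN.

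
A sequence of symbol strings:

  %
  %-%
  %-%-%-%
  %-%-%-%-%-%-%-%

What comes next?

%-%-%-%-%-%-%-%-%-%-%-%-%-%-%-%

s(k+1) = s(k)·-·s(k) — each term doubles the last with '-' between the halves.
So the next term is two copies of %-%-%-%-%-%-%-% with '-' between the halves.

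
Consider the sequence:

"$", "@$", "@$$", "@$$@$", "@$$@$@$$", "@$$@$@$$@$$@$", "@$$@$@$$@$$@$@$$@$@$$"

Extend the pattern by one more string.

From term 3 onward, concatenate the last term with the second-to-last: @$·$ = @$$, @$$·@$ = @$$@$, …
Continuing: @$$@$@$$@$$@$@$$@$@$$ · @$$@$@$$@$$@$ gives term 8.

@$$@$@$$@$$@$@$$@$@$$@$$@$@$$@$$@$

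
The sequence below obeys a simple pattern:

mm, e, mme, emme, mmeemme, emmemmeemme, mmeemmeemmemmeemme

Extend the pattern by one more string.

Each term (from the third on) is the two preceding terms concatenated in order: term 3 = mm·e = mme.
The next term joins emmemmeemme and mmeemmeemmemmeemme.

emmemmeemmemmeemmeemmemmeemme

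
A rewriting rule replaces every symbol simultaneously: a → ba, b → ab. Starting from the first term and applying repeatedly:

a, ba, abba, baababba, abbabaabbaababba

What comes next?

Applying the rule to each of the 16 symbols of abbabaabbaababba gives the pieces ba ab ab ba ab ba ba ab ab ba ba ab ba ab ab ba, which concatenate to the answer.

baababbaabbabaababbabaabbaababba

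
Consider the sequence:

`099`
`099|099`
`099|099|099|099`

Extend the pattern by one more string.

099|099|099|099|099|099|099|099

Each string is two copies of the previous one joined by '|'.
So the next term is two copies of 099|099|099|099 with '|' between the halves.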